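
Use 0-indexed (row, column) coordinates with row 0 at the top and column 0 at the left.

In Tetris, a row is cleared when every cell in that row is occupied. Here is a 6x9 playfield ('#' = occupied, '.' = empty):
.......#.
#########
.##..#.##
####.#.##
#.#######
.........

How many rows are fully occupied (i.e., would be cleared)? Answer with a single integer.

Check each row:
  row 0: 8 empty cells -> not full
  row 1: 0 empty cells -> FULL (clear)
  row 2: 4 empty cells -> not full
  row 3: 2 empty cells -> not full
  row 4: 1 empty cell -> not full
  row 5: 9 empty cells -> not full
Total rows cleared: 1

Answer: 1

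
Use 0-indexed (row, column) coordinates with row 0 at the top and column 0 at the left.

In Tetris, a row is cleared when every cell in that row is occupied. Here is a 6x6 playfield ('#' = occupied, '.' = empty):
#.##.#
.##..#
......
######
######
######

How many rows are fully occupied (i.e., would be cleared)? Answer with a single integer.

Check each row:
  row 0: 2 empty cells -> not full
  row 1: 3 empty cells -> not full
  row 2: 6 empty cells -> not full
  row 3: 0 empty cells -> FULL (clear)
  row 4: 0 empty cells -> FULL (clear)
  row 5: 0 empty cells -> FULL (clear)
Total rows cleared: 3

Answer: 3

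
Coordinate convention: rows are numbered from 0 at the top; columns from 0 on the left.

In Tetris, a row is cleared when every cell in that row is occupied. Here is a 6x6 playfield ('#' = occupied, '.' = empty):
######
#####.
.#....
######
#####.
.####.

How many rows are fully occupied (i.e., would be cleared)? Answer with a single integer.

Check each row:
  row 0: 0 empty cells -> FULL (clear)
  row 1: 1 empty cell -> not full
  row 2: 5 empty cells -> not full
  row 3: 0 empty cells -> FULL (clear)
  row 4: 1 empty cell -> not full
  row 5: 2 empty cells -> not full
Total rows cleared: 2

Answer: 2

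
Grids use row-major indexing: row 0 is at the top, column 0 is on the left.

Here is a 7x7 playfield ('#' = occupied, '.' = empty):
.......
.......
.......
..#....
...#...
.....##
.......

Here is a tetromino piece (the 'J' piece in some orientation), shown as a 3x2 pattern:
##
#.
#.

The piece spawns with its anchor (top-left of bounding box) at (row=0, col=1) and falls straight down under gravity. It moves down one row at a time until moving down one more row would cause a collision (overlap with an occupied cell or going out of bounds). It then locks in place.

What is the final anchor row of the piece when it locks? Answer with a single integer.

Answer: 2

Derivation:
Spawn at (row=0, col=1). Try each row:
  row 0: fits
  row 1: fits
  row 2: fits
  row 3: blocked -> lock at row 2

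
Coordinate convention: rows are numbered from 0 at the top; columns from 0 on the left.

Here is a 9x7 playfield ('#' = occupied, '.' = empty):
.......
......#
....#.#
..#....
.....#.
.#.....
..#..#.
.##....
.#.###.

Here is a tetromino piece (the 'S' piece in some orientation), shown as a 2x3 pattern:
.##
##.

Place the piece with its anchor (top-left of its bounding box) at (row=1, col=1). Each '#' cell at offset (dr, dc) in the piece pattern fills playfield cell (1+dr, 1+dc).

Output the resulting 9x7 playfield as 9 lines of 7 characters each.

Answer: .......
..##..#
.##.#.#
..#....
.....#.
.#.....
..#..#.
.##....
.#.###.

Derivation:
Fill (1+0,1+1) = (1,2)
Fill (1+0,1+2) = (1,3)
Fill (1+1,1+0) = (2,1)
Fill (1+1,1+1) = (2,2)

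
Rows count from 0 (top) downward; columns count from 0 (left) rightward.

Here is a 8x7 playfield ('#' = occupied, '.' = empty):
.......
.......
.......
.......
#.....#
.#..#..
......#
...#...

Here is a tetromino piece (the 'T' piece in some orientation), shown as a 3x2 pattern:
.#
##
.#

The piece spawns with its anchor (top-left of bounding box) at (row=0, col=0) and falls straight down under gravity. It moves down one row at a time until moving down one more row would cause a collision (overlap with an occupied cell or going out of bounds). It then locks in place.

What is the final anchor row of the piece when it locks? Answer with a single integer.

Spawn at (row=0, col=0). Try each row:
  row 0: fits
  row 1: fits
  row 2: fits
  row 3: blocked -> lock at row 2

Answer: 2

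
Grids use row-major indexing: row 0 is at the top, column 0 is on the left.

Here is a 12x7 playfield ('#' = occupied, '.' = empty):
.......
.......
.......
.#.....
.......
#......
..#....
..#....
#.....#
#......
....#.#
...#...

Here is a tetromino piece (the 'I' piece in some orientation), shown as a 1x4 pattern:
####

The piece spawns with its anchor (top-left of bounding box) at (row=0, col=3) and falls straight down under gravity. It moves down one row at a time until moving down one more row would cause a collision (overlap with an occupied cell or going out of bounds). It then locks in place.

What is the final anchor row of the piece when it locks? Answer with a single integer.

Spawn at (row=0, col=3). Try each row:
  row 0: fits
  row 1: fits
  row 2: fits
  row 3: fits
  row 4: fits
  row 5: fits
  row 6: fits
  row 7: fits
  row 8: blocked -> lock at row 7

Answer: 7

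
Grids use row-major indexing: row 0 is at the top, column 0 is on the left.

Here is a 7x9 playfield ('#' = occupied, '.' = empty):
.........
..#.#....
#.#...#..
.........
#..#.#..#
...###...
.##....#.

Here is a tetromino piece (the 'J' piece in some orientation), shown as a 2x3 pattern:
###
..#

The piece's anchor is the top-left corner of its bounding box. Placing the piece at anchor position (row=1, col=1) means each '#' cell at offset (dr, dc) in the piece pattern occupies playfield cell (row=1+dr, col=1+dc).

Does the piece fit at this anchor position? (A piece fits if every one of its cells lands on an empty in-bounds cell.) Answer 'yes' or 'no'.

Check each piece cell at anchor (1, 1):
  offset (0,0) -> (1,1): empty -> OK
  offset (0,1) -> (1,2): occupied ('#') -> FAIL
  offset (0,2) -> (1,3): empty -> OK
  offset (1,2) -> (2,3): empty -> OK
All cells valid: no

Answer: no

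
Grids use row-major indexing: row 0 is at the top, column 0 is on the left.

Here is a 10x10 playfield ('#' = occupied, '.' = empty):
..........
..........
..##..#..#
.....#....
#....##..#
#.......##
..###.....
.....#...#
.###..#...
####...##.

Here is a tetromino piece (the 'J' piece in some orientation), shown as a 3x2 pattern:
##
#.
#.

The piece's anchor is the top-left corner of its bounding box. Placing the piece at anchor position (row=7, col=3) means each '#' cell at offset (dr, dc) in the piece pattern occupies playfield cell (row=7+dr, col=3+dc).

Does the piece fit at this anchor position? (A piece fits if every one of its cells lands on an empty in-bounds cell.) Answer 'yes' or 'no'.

Check each piece cell at anchor (7, 3):
  offset (0,0) -> (7,3): empty -> OK
  offset (0,1) -> (7,4): empty -> OK
  offset (1,0) -> (8,3): occupied ('#') -> FAIL
  offset (2,0) -> (9,3): occupied ('#') -> FAIL
All cells valid: no

Answer: no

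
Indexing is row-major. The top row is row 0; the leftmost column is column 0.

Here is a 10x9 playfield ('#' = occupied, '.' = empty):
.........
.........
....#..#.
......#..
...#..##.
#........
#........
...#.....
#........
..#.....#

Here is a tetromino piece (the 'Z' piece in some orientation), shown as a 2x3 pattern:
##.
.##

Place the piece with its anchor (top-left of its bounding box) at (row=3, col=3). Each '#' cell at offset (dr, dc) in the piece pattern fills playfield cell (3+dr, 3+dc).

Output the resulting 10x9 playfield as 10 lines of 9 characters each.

Answer: .........
.........
....#..#.
...##.#..
...#####.
#........
#........
...#.....
#........
..#.....#

Derivation:
Fill (3+0,3+0) = (3,3)
Fill (3+0,3+1) = (3,4)
Fill (3+1,3+1) = (4,4)
Fill (3+1,3+2) = (4,5)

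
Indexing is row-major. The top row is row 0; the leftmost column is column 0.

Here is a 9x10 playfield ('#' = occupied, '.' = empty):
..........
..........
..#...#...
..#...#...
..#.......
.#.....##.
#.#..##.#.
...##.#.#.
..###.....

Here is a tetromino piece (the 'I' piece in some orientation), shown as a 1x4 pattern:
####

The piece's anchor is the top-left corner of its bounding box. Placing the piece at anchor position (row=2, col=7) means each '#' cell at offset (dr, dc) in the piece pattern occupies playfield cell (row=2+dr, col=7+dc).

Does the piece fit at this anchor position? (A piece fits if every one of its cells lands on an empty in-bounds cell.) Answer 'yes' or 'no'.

Answer: no

Derivation:
Check each piece cell at anchor (2, 7):
  offset (0,0) -> (2,7): empty -> OK
  offset (0,1) -> (2,8): empty -> OK
  offset (0,2) -> (2,9): empty -> OK
  offset (0,3) -> (2,10): out of bounds -> FAIL
All cells valid: no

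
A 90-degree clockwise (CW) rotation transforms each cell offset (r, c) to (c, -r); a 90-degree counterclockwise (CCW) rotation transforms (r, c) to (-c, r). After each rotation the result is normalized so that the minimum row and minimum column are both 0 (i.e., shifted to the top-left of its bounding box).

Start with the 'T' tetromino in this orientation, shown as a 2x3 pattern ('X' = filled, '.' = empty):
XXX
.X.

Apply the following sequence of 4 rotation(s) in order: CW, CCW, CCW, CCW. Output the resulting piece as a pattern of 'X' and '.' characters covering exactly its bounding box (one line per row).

Start:
XXX
.X.
After rotation 1 (CW):
.X
XX
.X
After rotation 2 (CCW):
XXX
.X.
After rotation 3 (CCW):
X.
XX
X.
After rotation 4 (CCW):
.X.
XXX

Answer: .X.
XXX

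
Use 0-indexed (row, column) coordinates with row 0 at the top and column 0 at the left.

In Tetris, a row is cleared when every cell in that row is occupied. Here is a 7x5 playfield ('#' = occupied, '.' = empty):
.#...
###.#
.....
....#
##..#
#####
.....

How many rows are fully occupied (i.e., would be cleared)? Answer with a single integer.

Answer: 1

Derivation:
Check each row:
  row 0: 4 empty cells -> not full
  row 1: 1 empty cell -> not full
  row 2: 5 empty cells -> not full
  row 3: 4 empty cells -> not full
  row 4: 2 empty cells -> not full
  row 5: 0 empty cells -> FULL (clear)
  row 6: 5 empty cells -> not full
Total rows cleared: 1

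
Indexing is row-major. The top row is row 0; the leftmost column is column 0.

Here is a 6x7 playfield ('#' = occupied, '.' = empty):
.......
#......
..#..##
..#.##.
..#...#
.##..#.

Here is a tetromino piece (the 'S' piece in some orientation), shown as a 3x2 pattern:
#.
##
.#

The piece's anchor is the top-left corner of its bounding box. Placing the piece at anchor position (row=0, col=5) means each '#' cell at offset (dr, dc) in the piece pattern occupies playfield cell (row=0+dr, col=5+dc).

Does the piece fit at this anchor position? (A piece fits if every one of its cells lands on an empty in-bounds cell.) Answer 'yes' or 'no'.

Check each piece cell at anchor (0, 5):
  offset (0,0) -> (0,5): empty -> OK
  offset (1,0) -> (1,5): empty -> OK
  offset (1,1) -> (1,6): empty -> OK
  offset (2,1) -> (2,6): occupied ('#') -> FAIL
All cells valid: no

Answer: no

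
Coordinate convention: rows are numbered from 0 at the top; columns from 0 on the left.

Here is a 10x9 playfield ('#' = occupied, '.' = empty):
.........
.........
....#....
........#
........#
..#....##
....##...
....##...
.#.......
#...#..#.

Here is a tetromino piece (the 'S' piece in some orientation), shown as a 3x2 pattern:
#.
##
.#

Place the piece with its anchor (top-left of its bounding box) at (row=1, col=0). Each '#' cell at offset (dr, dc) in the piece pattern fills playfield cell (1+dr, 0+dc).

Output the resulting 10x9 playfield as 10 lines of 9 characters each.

Answer: .........
#........
##..#....
.#......#
........#
..#....##
....##...
....##...
.#.......
#...#..#.

Derivation:
Fill (1+0,0+0) = (1,0)
Fill (1+1,0+0) = (2,0)
Fill (1+1,0+1) = (2,1)
Fill (1+2,0+1) = (3,1)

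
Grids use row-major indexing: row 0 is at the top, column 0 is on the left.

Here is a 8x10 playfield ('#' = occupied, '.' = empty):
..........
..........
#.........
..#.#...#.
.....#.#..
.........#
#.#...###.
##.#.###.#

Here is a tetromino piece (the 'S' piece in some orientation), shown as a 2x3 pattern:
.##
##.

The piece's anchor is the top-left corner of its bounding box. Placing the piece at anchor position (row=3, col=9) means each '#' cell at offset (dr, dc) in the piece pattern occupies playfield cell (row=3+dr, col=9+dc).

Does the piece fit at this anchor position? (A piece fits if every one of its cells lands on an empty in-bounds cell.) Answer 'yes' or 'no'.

Answer: no

Derivation:
Check each piece cell at anchor (3, 9):
  offset (0,1) -> (3,10): out of bounds -> FAIL
  offset (0,2) -> (3,11): out of bounds -> FAIL
  offset (1,0) -> (4,9): empty -> OK
  offset (1,1) -> (4,10): out of bounds -> FAIL
All cells valid: no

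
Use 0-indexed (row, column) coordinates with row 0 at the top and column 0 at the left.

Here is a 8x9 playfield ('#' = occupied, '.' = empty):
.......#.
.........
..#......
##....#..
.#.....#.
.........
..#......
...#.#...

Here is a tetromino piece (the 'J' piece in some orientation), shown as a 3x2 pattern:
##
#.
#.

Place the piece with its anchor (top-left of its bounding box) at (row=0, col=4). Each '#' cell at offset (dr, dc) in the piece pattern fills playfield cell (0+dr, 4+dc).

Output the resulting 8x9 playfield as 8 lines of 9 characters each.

Answer: ....##.#.
....#....
..#.#....
##....#..
.#.....#.
.........
..#......
...#.#...

Derivation:
Fill (0+0,4+0) = (0,4)
Fill (0+0,4+1) = (0,5)
Fill (0+1,4+0) = (1,4)
Fill (0+2,4+0) = (2,4)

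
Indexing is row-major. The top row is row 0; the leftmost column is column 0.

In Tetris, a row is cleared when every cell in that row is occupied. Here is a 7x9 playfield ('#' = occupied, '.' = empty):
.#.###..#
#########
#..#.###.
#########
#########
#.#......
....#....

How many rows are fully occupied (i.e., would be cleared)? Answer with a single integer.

Check each row:
  row 0: 4 empty cells -> not full
  row 1: 0 empty cells -> FULL (clear)
  row 2: 4 empty cells -> not full
  row 3: 0 empty cells -> FULL (clear)
  row 4: 0 empty cells -> FULL (clear)
  row 5: 7 empty cells -> not full
  row 6: 8 empty cells -> not full
Total rows cleared: 3

Answer: 3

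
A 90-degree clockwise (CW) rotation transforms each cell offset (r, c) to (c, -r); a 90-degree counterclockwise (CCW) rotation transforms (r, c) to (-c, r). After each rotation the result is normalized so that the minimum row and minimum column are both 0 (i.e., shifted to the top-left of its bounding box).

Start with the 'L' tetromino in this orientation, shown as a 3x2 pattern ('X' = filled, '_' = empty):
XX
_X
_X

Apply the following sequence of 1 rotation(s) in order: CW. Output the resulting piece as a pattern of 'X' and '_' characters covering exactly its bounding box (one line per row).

Start:
XX
_X
_X
After rotation 1 (CW):
__X
XXX

Answer: __X
XXX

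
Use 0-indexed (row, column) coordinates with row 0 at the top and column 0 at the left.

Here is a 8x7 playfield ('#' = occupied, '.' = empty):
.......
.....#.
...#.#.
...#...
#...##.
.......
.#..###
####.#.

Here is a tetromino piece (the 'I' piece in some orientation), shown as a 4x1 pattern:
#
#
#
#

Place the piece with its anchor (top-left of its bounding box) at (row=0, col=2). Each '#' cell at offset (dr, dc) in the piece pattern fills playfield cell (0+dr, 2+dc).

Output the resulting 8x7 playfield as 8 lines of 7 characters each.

Fill (0+0,2+0) = (0,2)
Fill (0+1,2+0) = (1,2)
Fill (0+2,2+0) = (2,2)
Fill (0+3,2+0) = (3,2)

Answer: ..#....
..#..#.
..##.#.
..##...
#...##.
.......
.#..###
####.#.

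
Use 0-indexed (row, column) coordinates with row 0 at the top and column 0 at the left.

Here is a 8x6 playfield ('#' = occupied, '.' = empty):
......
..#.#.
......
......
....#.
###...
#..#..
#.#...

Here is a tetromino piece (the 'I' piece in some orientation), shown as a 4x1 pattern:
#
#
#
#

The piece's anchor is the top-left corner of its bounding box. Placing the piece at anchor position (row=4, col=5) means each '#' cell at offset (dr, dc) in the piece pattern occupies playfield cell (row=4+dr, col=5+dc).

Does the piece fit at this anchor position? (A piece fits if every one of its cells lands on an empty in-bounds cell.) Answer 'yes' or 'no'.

Answer: yes

Derivation:
Check each piece cell at anchor (4, 5):
  offset (0,0) -> (4,5): empty -> OK
  offset (1,0) -> (5,5): empty -> OK
  offset (2,0) -> (6,5): empty -> OK
  offset (3,0) -> (7,5): empty -> OK
All cells valid: yes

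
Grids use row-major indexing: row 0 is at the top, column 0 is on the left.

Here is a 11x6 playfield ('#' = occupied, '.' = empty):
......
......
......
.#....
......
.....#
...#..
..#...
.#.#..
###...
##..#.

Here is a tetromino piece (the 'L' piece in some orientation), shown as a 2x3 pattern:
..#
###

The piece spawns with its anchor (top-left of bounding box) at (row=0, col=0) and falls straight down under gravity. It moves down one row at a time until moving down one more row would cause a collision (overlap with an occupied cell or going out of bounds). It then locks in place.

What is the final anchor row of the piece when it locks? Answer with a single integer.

Spawn at (row=0, col=0). Try each row:
  row 0: fits
  row 1: fits
  row 2: blocked -> lock at row 1

Answer: 1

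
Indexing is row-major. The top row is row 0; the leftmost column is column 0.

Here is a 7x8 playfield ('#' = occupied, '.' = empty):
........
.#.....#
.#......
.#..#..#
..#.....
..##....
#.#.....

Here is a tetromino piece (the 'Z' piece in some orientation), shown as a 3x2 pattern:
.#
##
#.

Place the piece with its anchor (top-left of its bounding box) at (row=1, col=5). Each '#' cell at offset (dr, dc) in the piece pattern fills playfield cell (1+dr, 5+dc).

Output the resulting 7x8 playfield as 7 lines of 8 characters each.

Fill (1+0,5+1) = (1,6)
Fill (1+1,5+0) = (2,5)
Fill (1+1,5+1) = (2,6)
Fill (1+2,5+0) = (3,5)

Answer: ........
.#....##
.#...##.
.#..##.#
..#.....
..##....
#.#.....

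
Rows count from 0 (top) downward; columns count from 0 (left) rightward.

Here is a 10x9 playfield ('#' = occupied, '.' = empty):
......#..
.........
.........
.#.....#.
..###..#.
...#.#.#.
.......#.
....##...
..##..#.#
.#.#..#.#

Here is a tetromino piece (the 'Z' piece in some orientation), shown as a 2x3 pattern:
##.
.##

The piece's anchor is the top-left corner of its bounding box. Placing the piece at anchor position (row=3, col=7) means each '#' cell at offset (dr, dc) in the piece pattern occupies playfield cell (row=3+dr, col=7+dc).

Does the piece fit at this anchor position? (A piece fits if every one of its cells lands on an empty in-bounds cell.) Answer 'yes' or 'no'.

Check each piece cell at anchor (3, 7):
  offset (0,0) -> (3,7): occupied ('#') -> FAIL
  offset (0,1) -> (3,8): empty -> OK
  offset (1,1) -> (4,8): empty -> OK
  offset (1,2) -> (4,9): out of bounds -> FAIL
All cells valid: no

Answer: no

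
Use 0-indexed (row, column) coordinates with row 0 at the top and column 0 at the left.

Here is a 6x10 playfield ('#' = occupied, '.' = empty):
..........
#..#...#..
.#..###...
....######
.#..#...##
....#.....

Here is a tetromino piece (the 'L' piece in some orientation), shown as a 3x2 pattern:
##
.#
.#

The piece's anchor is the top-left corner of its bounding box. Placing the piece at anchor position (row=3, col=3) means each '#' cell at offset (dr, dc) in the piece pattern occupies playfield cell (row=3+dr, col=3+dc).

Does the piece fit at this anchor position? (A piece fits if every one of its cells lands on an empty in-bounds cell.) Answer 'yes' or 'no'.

Answer: no

Derivation:
Check each piece cell at anchor (3, 3):
  offset (0,0) -> (3,3): empty -> OK
  offset (0,1) -> (3,4): occupied ('#') -> FAIL
  offset (1,1) -> (4,4): occupied ('#') -> FAIL
  offset (2,1) -> (5,4): occupied ('#') -> FAIL
All cells valid: no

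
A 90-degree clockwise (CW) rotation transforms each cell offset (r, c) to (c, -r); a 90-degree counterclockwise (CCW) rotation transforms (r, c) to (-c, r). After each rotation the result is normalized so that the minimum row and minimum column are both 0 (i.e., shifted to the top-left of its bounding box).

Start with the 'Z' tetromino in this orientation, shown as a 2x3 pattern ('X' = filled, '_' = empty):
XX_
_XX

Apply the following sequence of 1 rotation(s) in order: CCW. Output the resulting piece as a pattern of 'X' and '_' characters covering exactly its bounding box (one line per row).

Start:
XX_
_XX
After rotation 1 (CCW):
_X
XX
X_

Answer: _X
XX
X_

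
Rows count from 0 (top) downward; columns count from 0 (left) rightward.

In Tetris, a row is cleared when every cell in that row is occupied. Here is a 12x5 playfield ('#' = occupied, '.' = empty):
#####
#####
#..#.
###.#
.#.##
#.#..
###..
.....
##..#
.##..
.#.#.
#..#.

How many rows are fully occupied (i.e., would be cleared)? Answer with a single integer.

Check each row:
  row 0: 0 empty cells -> FULL (clear)
  row 1: 0 empty cells -> FULL (clear)
  row 2: 3 empty cells -> not full
  row 3: 1 empty cell -> not full
  row 4: 2 empty cells -> not full
  row 5: 3 empty cells -> not full
  row 6: 2 empty cells -> not full
  row 7: 5 empty cells -> not full
  row 8: 2 empty cells -> not full
  row 9: 3 empty cells -> not full
  row 10: 3 empty cells -> not full
  row 11: 3 empty cells -> not full
Total rows cleared: 2

Answer: 2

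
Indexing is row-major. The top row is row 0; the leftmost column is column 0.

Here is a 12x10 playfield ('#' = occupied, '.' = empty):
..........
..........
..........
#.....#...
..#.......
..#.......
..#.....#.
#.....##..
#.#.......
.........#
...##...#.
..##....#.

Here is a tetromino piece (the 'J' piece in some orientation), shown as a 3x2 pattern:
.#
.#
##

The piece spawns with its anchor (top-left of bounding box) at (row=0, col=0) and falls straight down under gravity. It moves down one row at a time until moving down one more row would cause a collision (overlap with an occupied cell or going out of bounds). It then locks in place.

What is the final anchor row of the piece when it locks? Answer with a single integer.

Spawn at (row=0, col=0). Try each row:
  row 0: fits
  row 1: blocked -> lock at row 0

Answer: 0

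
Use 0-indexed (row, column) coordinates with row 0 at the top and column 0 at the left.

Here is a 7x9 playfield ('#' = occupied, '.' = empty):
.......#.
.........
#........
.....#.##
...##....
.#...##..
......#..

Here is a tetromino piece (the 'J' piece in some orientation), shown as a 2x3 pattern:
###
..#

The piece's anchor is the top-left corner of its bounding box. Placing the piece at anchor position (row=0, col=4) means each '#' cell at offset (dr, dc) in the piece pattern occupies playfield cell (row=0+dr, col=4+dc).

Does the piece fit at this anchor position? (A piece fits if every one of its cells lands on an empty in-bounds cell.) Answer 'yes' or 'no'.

Check each piece cell at anchor (0, 4):
  offset (0,0) -> (0,4): empty -> OK
  offset (0,1) -> (0,5): empty -> OK
  offset (0,2) -> (0,6): empty -> OK
  offset (1,2) -> (1,6): empty -> OK
All cells valid: yes

Answer: yes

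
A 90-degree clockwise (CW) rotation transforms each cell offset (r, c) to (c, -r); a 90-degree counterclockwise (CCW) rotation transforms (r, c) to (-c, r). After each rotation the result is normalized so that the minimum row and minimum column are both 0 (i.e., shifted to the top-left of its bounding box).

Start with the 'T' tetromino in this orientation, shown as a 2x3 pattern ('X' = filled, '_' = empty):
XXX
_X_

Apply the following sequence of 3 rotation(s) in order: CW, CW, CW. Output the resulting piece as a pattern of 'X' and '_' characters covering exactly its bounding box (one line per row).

Start:
XXX
_X_
After rotation 1 (CW):
_X
XX
_X
After rotation 2 (CW):
_X_
XXX
After rotation 3 (CW):
X_
XX
X_

Answer: X_
XX
X_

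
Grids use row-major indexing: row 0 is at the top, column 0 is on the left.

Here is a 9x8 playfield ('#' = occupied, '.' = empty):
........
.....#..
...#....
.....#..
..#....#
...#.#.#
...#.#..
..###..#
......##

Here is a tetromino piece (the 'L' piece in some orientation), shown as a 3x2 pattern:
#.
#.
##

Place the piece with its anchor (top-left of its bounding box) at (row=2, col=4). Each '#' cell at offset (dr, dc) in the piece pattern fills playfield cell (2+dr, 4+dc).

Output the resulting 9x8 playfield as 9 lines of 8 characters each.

Fill (2+0,4+0) = (2,4)
Fill (2+1,4+0) = (3,4)
Fill (2+2,4+0) = (4,4)
Fill (2+2,4+1) = (4,5)

Answer: ........
.....#..
...##...
....##..
..#.##.#
...#.#.#
...#.#..
..###..#
......##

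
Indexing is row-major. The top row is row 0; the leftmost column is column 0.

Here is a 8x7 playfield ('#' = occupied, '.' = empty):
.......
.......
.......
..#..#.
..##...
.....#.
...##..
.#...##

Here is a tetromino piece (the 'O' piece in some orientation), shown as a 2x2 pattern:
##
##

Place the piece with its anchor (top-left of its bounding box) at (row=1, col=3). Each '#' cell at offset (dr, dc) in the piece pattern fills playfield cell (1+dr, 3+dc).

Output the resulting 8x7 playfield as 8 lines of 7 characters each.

Answer: .......
...##..
...##..
..#..#.
..##...
.....#.
...##..
.#...##

Derivation:
Fill (1+0,3+0) = (1,3)
Fill (1+0,3+1) = (1,4)
Fill (1+1,3+0) = (2,3)
Fill (1+1,3+1) = (2,4)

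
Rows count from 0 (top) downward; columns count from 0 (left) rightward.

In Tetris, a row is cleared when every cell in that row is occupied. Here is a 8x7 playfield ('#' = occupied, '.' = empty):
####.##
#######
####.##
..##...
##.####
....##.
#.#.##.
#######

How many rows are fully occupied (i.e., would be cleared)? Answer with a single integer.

Check each row:
  row 0: 1 empty cell -> not full
  row 1: 0 empty cells -> FULL (clear)
  row 2: 1 empty cell -> not full
  row 3: 5 empty cells -> not full
  row 4: 1 empty cell -> not full
  row 5: 5 empty cells -> not full
  row 6: 3 empty cells -> not full
  row 7: 0 empty cells -> FULL (clear)
Total rows cleared: 2

Answer: 2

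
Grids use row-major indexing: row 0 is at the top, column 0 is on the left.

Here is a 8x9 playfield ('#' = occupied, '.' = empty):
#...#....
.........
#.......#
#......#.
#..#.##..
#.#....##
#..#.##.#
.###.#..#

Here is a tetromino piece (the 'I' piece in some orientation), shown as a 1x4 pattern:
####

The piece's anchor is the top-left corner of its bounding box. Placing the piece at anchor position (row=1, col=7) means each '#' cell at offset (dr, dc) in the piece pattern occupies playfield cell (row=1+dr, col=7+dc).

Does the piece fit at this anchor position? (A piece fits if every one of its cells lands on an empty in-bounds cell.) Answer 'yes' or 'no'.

Check each piece cell at anchor (1, 7):
  offset (0,0) -> (1,7): empty -> OK
  offset (0,1) -> (1,8): empty -> OK
  offset (0,2) -> (1,9): out of bounds -> FAIL
  offset (0,3) -> (1,10): out of bounds -> FAIL
All cells valid: no

Answer: no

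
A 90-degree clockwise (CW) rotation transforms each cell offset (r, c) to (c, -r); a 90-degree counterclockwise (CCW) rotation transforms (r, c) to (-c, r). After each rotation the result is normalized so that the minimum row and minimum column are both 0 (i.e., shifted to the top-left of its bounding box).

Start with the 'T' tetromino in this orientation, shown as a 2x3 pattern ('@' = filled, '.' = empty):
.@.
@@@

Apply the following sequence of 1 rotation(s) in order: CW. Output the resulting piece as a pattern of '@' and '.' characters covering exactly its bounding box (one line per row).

Answer: @.
@@
@.

Derivation:
Start:
.@.
@@@
After rotation 1 (CW):
@.
@@
@.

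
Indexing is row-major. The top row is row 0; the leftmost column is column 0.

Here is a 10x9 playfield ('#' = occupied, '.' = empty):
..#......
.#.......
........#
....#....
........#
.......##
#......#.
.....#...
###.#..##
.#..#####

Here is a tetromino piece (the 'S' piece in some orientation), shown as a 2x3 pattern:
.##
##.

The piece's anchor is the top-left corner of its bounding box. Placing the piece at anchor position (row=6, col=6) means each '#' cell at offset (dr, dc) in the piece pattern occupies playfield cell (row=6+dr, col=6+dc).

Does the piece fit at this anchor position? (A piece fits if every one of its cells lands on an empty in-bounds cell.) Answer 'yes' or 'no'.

Check each piece cell at anchor (6, 6):
  offset (0,1) -> (6,7): occupied ('#') -> FAIL
  offset (0,2) -> (6,8): empty -> OK
  offset (1,0) -> (7,6): empty -> OK
  offset (1,1) -> (7,7): empty -> OK
All cells valid: no

Answer: no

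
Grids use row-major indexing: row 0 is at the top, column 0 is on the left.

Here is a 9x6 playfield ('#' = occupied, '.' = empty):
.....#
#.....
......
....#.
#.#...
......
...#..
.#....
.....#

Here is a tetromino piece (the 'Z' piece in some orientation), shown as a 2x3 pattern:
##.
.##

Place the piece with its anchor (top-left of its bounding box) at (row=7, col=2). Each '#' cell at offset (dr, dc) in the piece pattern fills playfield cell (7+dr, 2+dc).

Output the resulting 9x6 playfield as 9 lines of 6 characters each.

Answer: .....#
#.....
......
....#.
#.#...
......
...#..
.###..
...###

Derivation:
Fill (7+0,2+0) = (7,2)
Fill (7+0,2+1) = (7,3)
Fill (7+1,2+1) = (8,3)
Fill (7+1,2+2) = (8,4)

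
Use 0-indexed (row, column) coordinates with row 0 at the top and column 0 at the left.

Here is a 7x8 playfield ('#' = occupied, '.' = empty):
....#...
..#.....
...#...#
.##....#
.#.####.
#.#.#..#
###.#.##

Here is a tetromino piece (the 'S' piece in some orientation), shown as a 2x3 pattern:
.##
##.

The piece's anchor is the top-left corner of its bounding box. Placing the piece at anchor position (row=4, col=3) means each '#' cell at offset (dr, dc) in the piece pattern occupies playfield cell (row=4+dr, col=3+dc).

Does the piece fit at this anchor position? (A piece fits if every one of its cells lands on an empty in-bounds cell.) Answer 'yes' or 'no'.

Check each piece cell at anchor (4, 3):
  offset (0,1) -> (4,4): occupied ('#') -> FAIL
  offset (0,2) -> (4,5): occupied ('#') -> FAIL
  offset (1,0) -> (5,3): empty -> OK
  offset (1,1) -> (5,4): occupied ('#') -> FAIL
All cells valid: no

Answer: no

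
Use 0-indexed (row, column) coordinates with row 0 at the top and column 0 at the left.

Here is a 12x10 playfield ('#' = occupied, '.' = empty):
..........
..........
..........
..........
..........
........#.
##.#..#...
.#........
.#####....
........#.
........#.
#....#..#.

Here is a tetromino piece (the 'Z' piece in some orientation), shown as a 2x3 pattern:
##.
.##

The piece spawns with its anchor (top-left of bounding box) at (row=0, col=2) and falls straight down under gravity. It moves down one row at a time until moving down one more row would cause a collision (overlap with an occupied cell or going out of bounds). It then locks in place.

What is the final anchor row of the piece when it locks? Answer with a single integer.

Answer: 4

Derivation:
Spawn at (row=0, col=2). Try each row:
  row 0: fits
  row 1: fits
  row 2: fits
  row 3: fits
  row 4: fits
  row 5: blocked -> lock at row 4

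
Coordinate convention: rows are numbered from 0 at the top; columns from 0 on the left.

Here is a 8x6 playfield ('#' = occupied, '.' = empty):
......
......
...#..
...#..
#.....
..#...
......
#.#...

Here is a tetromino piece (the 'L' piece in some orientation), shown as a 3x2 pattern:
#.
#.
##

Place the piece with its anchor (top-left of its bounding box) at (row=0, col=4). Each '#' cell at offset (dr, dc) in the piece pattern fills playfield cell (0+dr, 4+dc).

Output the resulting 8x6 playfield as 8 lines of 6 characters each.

Fill (0+0,4+0) = (0,4)
Fill (0+1,4+0) = (1,4)
Fill (0+2,4+0) = (2,4)
Fill (0+2,4+1) = (2,5)

Answer: ....#.
....#.
...###
...#..
#.....
..#...
......
#.#...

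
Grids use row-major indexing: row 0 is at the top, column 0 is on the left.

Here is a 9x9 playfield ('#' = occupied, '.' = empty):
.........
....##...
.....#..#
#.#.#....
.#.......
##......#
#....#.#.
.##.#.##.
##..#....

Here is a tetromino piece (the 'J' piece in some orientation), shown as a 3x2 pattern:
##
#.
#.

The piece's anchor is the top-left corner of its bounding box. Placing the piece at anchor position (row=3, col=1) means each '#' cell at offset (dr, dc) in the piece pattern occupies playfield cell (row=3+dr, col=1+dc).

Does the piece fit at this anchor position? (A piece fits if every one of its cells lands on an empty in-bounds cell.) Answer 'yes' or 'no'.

Check each piece cell at anchor (3, 1):
  offset (0,0) -> (3,1): empty -> OK
  offset (0,1) -> (3,2): occupied ('#') -> FAIL
  offset (1,0) -> (4,1): occupied ('#') -> FAIL
  offset (2,0) -> (5,1): occupied ('#') -> FAIL
All cells valid: no

Answer: no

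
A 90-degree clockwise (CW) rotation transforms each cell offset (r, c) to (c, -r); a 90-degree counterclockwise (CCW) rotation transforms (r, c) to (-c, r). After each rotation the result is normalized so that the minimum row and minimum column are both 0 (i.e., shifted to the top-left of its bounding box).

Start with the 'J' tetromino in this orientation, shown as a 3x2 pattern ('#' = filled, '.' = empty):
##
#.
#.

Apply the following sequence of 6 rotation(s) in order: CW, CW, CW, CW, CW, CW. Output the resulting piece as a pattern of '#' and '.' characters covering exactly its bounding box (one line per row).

Start:
##
#.
#.
After rotation 1 (CW):
###
..#
After rotation 2 (CW):
.#
.#
##
After rotation 3 (CW):
#..
###
After rotation 4 (CW):
##
#.
#.
After rotation 5 (CW):
###
..#
After rotation 6 (CW):
.#
.#
##

Answer: .#
.#
##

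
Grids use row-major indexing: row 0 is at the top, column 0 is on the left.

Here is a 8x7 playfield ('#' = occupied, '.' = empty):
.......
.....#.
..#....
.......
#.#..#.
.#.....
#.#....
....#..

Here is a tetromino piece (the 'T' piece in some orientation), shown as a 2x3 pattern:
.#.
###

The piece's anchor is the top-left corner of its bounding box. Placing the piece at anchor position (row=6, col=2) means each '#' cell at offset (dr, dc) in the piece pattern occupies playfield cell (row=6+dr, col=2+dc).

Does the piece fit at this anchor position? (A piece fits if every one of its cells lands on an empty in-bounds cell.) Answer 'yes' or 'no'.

Check each piece cell at anchor (6, 2):
  offset (0,1) -> (6,3): empty -> OK
  offset (1,0) -> (7,2): empty -> OK
  offset (1,1) -> (7,3): empty -> OK
  offset (1,2) -> (7,4): occupied ('#') -> FAIL
All cells valid: no

Answer: no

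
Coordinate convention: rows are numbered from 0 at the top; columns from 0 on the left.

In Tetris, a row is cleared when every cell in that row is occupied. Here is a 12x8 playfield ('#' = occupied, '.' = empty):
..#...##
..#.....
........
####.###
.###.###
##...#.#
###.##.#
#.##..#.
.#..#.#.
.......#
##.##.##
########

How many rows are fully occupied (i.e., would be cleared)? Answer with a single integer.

Check each row:
  row 0: 5 empty cells -> not full
  row 1: 7 empty cells -> not full
  row 2: 8 empty cells -> not full
  row 3: 1 empty cell -> not full
  row 4: 2 empty cells -> not full
  row 5: 4 empty cells -> not full
  row 6: 2 empty cells -> not full
  row 7: 4 empty cells -> not full
  row 8: 5 empty cells -> not full
  row 9: 7 empty cells -> not full
  row 10: 2 empty cells -> not full
  row 11: 0 empty cells -> FULL (clear)
Total rows cleared: 1

Answer: 1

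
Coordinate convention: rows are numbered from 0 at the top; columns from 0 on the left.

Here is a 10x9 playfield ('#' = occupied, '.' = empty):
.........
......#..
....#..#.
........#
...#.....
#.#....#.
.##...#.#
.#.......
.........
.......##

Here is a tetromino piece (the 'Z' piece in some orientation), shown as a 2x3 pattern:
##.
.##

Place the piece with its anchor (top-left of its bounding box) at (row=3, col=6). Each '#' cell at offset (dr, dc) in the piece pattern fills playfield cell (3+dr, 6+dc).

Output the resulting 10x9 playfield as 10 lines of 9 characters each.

Answer: .........
......#..
....#..#.
......###
...#...##
#.#....#.
.##...#.#
.#.......
.........
.......##

Derivation:
Fill (3+0,6+0) = (3,6)
Fill (3+0,6+1) = (3,7)
Fill (3+1,6+1) = (4,7)
Fill (3+1,6+2) = (4,8)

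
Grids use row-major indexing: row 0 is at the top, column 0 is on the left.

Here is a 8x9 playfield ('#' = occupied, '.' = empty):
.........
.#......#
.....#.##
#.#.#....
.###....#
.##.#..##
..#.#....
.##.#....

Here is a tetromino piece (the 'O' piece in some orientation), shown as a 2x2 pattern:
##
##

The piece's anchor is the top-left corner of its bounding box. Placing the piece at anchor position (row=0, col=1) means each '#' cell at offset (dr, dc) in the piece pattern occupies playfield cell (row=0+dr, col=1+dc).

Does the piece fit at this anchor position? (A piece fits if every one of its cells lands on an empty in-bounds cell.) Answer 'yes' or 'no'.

Check each piece cell at anchor (0, 1):
  offset (0,0) -> (0,1): empty -> OK
  offset (0,1) -> (0,2): empty -> OK
  offset (1,0) -> (1,1): occupied ('#') -> FAIL
  offset (1,1) -> (1,2): empty -> OK
All cells valid: no

Answer: no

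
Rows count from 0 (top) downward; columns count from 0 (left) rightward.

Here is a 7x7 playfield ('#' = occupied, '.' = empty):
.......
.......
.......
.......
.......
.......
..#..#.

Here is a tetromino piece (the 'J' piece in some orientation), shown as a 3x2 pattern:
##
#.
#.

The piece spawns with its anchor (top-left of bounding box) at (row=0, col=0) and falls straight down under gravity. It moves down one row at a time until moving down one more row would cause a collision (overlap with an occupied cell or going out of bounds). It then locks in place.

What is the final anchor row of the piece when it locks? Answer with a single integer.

Answer: 4

Derivation:
Spawn at (row=0, col=0). Try each row:
  row 0: fits
  row 1: fits
  row 2: fits
  row 3: fits
  row 4: fits
  row 5: blocked -> lock at row 4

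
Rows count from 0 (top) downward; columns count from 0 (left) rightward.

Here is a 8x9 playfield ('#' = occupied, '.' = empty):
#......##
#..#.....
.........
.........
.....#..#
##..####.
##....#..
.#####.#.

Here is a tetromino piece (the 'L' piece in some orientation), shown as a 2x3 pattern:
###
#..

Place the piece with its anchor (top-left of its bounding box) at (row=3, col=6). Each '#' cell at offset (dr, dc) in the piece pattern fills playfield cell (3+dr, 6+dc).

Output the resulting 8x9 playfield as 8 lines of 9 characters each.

Fill (3+0,6+0) = (3,6)
Fill (3+0,6+1) = (3,7)
Fill (3+0,6+2) = (3,8)
Fill (3+1,6+0) = (4,6)

Answer: #......##
#..#.....
.........
......###
.....##.#
##..####.
##....#..
.#####.#.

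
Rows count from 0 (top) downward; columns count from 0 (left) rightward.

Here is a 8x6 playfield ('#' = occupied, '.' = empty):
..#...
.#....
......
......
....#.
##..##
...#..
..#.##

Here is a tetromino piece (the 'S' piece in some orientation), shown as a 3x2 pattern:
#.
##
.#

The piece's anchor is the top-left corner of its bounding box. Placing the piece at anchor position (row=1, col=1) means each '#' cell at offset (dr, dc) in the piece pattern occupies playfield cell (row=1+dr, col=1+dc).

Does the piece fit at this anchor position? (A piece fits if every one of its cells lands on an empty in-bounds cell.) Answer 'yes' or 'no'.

Check each piece cell at anchor (1, 1):
  offset (0,0) -> (1,1): occupied ('#') -> FAIL
  offset (1,0) -> (2,1): empty -> OK
  offset (1,1) -> (2,2): empty -> OK
  offset (2,1) -> (3,2): empty -> OK
All cells valid: no

Answer: no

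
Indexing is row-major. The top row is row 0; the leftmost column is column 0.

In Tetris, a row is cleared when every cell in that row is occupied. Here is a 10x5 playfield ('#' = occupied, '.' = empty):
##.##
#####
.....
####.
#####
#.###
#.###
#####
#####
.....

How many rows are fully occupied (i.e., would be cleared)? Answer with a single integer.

Answer: 4

Derivation:
Check each row:
  row 0: 1 empty cell -> not full
  row 1: 0 empty cells -> FULL (clear)
  row 2: 5 empty cells -> not full
  row 3: 1 empty cell -> not full
  row 4: 0 empty cells -> FULL (clear)
  row 5: 1 empty cell -> not full
  row 6: 1 empty cell -> not full
  row 7: 0 empty cells -> FULL (clear)
  row 8: 0 empty cells -> FULL (clear)
  row 9: 5 empty cells -> not full
Total rows cleared: 4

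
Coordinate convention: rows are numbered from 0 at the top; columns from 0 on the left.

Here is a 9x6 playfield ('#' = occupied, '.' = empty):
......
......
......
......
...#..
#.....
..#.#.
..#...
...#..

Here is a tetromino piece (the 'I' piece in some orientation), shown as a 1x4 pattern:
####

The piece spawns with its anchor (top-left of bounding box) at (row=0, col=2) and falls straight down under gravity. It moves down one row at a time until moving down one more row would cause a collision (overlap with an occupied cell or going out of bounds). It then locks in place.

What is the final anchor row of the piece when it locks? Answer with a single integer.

Answer: 3

Derivation:
Spawn at (row=0, col=2). Try each row:
  row 0: fits
  row 1: fits
  row 2: fits
  row 3: fits
  row 4: blocked -> lock at row 3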